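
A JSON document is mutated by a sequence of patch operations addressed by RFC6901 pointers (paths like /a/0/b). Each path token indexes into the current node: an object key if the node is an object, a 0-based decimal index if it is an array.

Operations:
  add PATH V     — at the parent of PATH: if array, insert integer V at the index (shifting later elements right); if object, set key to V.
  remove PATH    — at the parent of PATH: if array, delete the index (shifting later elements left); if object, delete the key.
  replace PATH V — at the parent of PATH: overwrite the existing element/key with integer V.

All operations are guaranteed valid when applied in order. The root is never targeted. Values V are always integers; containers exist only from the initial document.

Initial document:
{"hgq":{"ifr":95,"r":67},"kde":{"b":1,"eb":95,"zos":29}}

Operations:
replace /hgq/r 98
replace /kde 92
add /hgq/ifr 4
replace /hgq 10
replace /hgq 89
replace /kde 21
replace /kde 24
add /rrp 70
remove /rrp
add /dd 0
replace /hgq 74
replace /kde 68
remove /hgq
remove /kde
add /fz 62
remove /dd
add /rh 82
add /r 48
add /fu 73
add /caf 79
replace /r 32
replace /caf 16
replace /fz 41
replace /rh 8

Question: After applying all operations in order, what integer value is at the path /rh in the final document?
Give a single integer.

After op 1 (replace /hgq/r 98): {"hgq":{"ifr":95,"r":98},"kde":{"b":1,"eb":95,"zos":29}}
After op 2 (replace /kde 92): {"hgq":{"ifr":95,"r":98},"kde":92}
After op 3 (add /hgq/ifr 4): {"hgq":{"ifr":4,"r":98},"kde":92}
After op 4 (replace /hgq 10): {"hgq":10,"kde":92}
After op 5 (replace /hgq 89): {"hgq":89,"kde":92}
After op 6 (replace /kde 21): {"hgq":89,"kde":21}
After op 7 (replace /kde 24): {"hgq":89,"kde":24}
After op 8 (add /rrp 70): {"hgq":89,"kde":24,"rrp":70}
After op 9 (remove /rrp): {"hgq":89,"kde":24}
After op 10 (add /dd 0): {"dd":0,"hgq":89,"kde":24}
After op 11 (replace /hgq 74): {"dd":0,"hgq":74,"kde":24}
After op 12 (replace /kde 68): {"dd":0,"hgq":74,"kde":68}
After op 13 (remove /hgq): {"dd":0,"kde":68}
After op 14 (remove /kde): {"dd":0}
After op 15 (add /fz 62): {"dd":0,"fz":62}
After op 16 (remove /dd): {"fz":62}
After op 17 (add /rh 82): {"fz":62,"rh":82}
After op 18 (add /r 48): {"fz":62,"r":48,"rh":82}
After op 19 (add /fu 73): {"fu":73,"fz":62,"r":48,"rh":82}
After op 20 (add /caf 79): {"caf":79,"fu":73,"fz":62,"r":48,"rh":82}
After op 21 (replace /r 32): {"caf":79,"fu":73,"fz":62,"r":32,"rh":82}
After op 22 (replace /caf 16): {"caf":16,"fu":73,"fz":62,"r":32,"rh":82}
After op 23 (replace /fz 41): {"caf":16,"fu":73,"fz":41,"r":32,"rh":82}
After op 24 (replace /rh 8): {"caf":16,"fu":73,"fz":41,"r":32,"rh":8}
Value at /rh: 8

Answer: 8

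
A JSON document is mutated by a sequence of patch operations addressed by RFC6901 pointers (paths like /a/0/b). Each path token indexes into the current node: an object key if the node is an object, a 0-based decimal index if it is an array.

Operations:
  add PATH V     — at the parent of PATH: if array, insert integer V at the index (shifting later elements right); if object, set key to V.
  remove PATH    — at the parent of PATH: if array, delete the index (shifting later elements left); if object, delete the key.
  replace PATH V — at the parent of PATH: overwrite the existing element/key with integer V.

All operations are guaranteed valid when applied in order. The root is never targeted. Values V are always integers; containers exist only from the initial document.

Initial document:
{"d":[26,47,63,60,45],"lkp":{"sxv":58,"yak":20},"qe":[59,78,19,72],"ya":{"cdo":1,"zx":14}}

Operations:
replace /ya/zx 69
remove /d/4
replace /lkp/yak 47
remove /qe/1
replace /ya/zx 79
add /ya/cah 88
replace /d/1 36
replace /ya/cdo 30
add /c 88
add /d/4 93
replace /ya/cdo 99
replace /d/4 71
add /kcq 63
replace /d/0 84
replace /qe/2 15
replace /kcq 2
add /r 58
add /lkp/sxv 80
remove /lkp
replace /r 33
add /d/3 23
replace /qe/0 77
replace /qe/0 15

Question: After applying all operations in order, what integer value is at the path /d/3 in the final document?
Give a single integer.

Answer: 23

Derivation:
After op 1 (replace /ya/zx 69): {"d":[26,47,63,60,45],"lkp":{"sxv":58,"yak":20},"qe":[59,78,19,72],"ya":{"cdo":1,"zx":69}}
After op 2 (remove /d/4): {"d":[26,47,63,60],"lkp":{"sxv":58,"yak":20},"qe":[59,78,19,72],"ya":{"cdo":1,"zx":69}}
After op 3 (replace /lkp/yak 47): {"d":[26,47,63,60],"lkp":{"sxv":58,"yak":47},"qe":[59,78,19,72],"ya":{"cdo":1,"zx":69}}
After op 4 (remove /qe/1): {"d":[26,47,63,60],"lkp":{"sxv":58,"yak":47},"qe":[59,19,72],"ya":{"cdo":1,"zx":69}}
After op 5 (replace /ya/zx 79): {"d":[26,47,63,60],"lkp":{"sxv":58,"yak":47},"qe":[59,19,72],"ya":{"cdo":1,"zx":79}}
After op 6 (add /ya/cah 88): {"d":[26,47,63,60],"lkp":{"sxv":58,"yak":47},"qe":[59,19,72],"ya":{"cah":88,"cdo":1,"zx":79}}
After op 7 (replace /d/1 36): {"d":[26,36,63,60],"lkp":{"sxv":58,"yak":47},"qe":[59,19,72],"ya":{"cah":88,"cdo":1,"zx":79}}
After op 8 (replace /ya/cdo 30): {"d":[26,36,63,60],"lkp":{"sxv":58,"yak":47},"qe":[59,19,72],"ya":{"cah":88,"cdo":30,"zx":79}}
After op 9 (add /c 88): {"c":88,"d":[26,36,63,60],"lkp":{"sxv":58,"yak":47},"qe":[59,19,72],"ya":{"cah":88,"cdo":30,"zx":79}}
After op 10 (add /d/4 93): {"c":88,"d":[26,36,63,60,93],"lkp":{"sxv":58,"yak":47},"qe":[59,19,72],"ya":{"cah":88,"cdo":30,"zx":79}}
After op 11 (replace /ya/cdo 99): {"c":88,"d":[26,36,63,60,93],"lkp":{"sxv":58,"yak":47},"qe":[59,19,72],"ya":{"cah":88,"cdo":99,"zx":79}}
After op 12 (replace /d/4 71): {"c":88,"d":[26,36,63,60,71],"lkp":{"sxv":58,"yak":47},"qe":[59,19,72],"ya":{"cah":88,"cdo":99,"zx":79}}
After op 13 (add /kcq 63): {"c":88,"d":[26,36,63,60,71],"kcq":63,"lkp":{"sxv":58,"yak":47},"qe":[59,19,72],"ya":{"cah":88,"cdo":99,"zx":79}}
After op 14 (replace /d/0 84): {"c":88,"d":[84,36,63,60,71],"kcq":63,"lkp":{"sxv":58,"yak":47},"qe":[59,19,72],"ya":{"cah":88,"cdo":99,"zx":79}}
After op 15 (replace /qe/2 15): {"c":88,"d":[84,36,63,60,71],"kcq":63,"lkp":{"sxv":58,"yak":47},"qe":[59,19,15],"ya":{"cah":88,"cdo":99,"zx":79}}
After op 16 (replace /kcq 2): {"c":88,"d":[84,36,63,60,71],"kcq":2,"lkp":{"sxv":58,"yak":47},"qe":[59,19,15],"ya":{"cah":88,"cdo":99,"zx":79}}
After op 17 (add /r 58): {"c":88,"d":[84,36,63,60,71],"kcq":2,"lkp":{"sxv":58,"yak":47},"qe":[59,19,15],"r":58,"ya":{"cah":88,"cdo":99,"zx":79}}
After op 18 (add /lkp/sxv 80): {"c":88,"d":[84,36,63,60,71],"kcq":2,"lkp":{"sxv":80,"yak":47},"qe":[59,19,15],"r":58,"ya":{"cah":88,"cdo":99,"zx":79}}
After op 19 (remove /lkp): {"c":88,"d":[84,36,63,60,71],"kcq":2,"qe":[59,19,15],"r":58,"ya":{"cah":88,"cdo":99,"zx":79}}
After op 20 (replace /r 33): {"c":88,"d":[84,36,63,60,71],"kcq":2,"qe":[59,19,15],"r":33,"ya":{"cah":88,"cdo":99,"zx":79}}
After op 21 (add /d/3 23): {"c":88,"d":[84,36,63,23,60,71],"kcq":2,"qe":[59,19,15],"r":33,"ya":{"cah":88,"cdo":99,"zx":79}}
After op 22 (replace /qe/0 77): {"c":88,"d":[84,36,63,23,60,71],"kcq":2,"qe":[77,19,15],"r":33,"ya":{"cah":88,"cdo":99,"zx":79}}
After op 23 (replace /qe/0 15): {"c":88,"d":[84,36,63,23,60,71],"kcq":2,"qe":[15,19,15],"r":33,"ya":{"cah":88,"cdo":99,"zx":79}}
Value at /d/3: 23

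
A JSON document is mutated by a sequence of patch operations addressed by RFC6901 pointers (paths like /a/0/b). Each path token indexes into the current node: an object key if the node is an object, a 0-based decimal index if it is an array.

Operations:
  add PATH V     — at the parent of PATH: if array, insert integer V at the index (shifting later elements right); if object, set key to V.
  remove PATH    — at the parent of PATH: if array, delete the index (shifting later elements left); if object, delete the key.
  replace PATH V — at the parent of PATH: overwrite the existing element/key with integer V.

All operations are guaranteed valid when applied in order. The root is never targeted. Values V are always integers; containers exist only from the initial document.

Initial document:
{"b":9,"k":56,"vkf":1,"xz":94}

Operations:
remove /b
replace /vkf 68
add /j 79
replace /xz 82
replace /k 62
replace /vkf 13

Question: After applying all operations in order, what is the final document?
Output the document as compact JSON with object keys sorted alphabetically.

Answer: {"j":79,"k":62,"vkf":13,"xz":82}

Derivation:
After op 1 (remove /b): {"k":56,"vkf":1,"xz":94}
After op 2 (replace /vkf 68): {"k":56,"vkf":68,"xz":94}
After op 3 (add /j 79): {"j":79,"k":56,"vkf":68,"xz":94}
After op 4 (replace /xz 82): {"j":79,"k":56,"vkf":68,"xz":82}
After op 5 (replace /k 62): {"j":79,"k":62,"vkf":68,"xz":82}
After op 6 (replace /vkf 13): {"j":79,"k":62,"vkf":13,"xz":82}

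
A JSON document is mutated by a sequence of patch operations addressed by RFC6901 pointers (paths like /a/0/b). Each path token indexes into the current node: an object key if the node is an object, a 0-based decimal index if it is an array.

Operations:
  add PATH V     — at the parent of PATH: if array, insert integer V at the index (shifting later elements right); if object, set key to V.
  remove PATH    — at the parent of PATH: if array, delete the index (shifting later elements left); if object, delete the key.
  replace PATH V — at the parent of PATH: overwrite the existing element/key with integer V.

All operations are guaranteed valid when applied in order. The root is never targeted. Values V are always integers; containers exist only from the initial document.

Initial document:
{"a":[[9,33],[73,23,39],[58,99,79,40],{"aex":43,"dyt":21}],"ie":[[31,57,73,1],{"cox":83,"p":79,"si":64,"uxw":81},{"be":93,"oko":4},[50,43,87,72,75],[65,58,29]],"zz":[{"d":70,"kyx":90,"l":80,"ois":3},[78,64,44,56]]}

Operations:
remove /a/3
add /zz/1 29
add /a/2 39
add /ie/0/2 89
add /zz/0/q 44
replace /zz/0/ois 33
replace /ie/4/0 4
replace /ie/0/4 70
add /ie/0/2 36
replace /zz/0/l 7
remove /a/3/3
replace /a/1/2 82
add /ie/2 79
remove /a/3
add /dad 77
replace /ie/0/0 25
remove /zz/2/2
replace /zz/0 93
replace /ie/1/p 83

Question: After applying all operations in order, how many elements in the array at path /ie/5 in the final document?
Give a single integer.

Answer: 3

Derivation:
After op 1 (remove /a/3): {"a":[[9,33],[73,23,39],[58,99,79,40]],"ie":[[31,57,73,1],{"cox":83,"p":79,"si":64,"uxw":81},{"be":93,"oko":4},[50,43,87,72,75],[65,58,29]],"zz":[{"d":70,"kyx":90,"l":80,"ois":3},[78,64,44,56]]}
After op 2 (add /zz/1 29): {"a":[[9,33],[73,23,39],[58,99,79,40]],"ie":[[31,57,73,1],{"cox":83,"p":79,"si":64,"uxw":81},{"be":93,"oko":4},[50,43,87,72,75],[65,58,29]],"zz":[{"d":70,"kyx":90,"l":80,"ois":3},29,[78,64,44,56]]}
After op 3 (add /a/2 39): {"a":[[9,33],[73,23,39],39,[58,99,79,40]],"ie":[[31,57,73,1],{"cox":83,"p":79,"si":64,"uxw":81},{"be":93,"oko":4},[50,43,87,72,75],[65,58,29]],"zz":[{"d":70,"kyx":90,"l":80,"ois":3},29,[78,64,44,56]]}
After op 4 (add /ie/0/2 89): {"a":[[9,33],[73,23,39],39,[58,99,79,40]],"ie":[[31,57,89,73,1],{"cox":83,"p":79,"si":64,"uxw":81},{"be":93,"oko":4},[50,43,87,72,75],[65,58,29]],"zz":[{"d":70,"kyx":90,"l":80,"ois":3},29,[78,64,44,56]]}
After op 5 (add /zz/0/q 44): {"a":[[9,33],[73,23,39],39,[58,99,79,40]],"ie":[[31,57,89,73,1],{"cox":83,"p":79,"si":64,"uxw":81},{"be":93,"oko":4},[50,43,87,72,75],[65,58,29]],"zz":[{"d":70,"kyx":90,"l":80,"ois":3,"q":44},29,[78,64,44,56]]}
After op 6 (replace /zz/0/ois 33): {"a":[[9,33],[73,23,39],39,[58,99,79,40]],"ie":[[31,57,89,73,1],{"cox":83,"p":79,"si":64,"uxw":81},{"be":93,"oko":4},[50,43,87,72,75],[65,58,29]],"zz":[{"d":70,"kyx":90,"l":80,"ois":33,"q":44},29,[78,64,44,56]]}
After op 7 (replace /ie/4/0 4): {"a":[[9,33],[73,23,39],39,[58,99,79,40]],"ie":[[31,57,89,73,1],{"cox":83,"p":79,"si":64,"uxw":81},{"be":93,"oko":4},[50,43,87,72,75],[4,58,29]],"zz":[{"d":70,"kyx":90,"l":80,"ois":33,"q":44},29,[78,64,44,56]]}
After op 8 (replace /ie/0/4 70): {"a":[[9,33],[73,23,39],39,[58,99,79,40]],"ie":[[31,57,89,73,70],{"cox":83,"p":79,"si":64,"uxw":81},{"be":93,"oko":4},[50,43,87,72,75],[4,58,29]],"zz":[{"d":70,"kyx":90,"l":80,"ois":33,"q":44},29,[78,64,44,56]]}
After op 9 (add /ie/0/2 36): {"a":[[9,33],[73,23,39],39,[58,99,79,40]],"ie":[[31,57,36,89,73,70],{"cox":83,"p":79,"si":64,"uxw":81},{"be":93,"oko":4},[50,43,87,72,75],[4,58,29]],"zz":[{"d":70,"kyx":90,"l":80,"ois":33,"q":44},29,[78,64,44,56]]}
After op 10 (replace /zz/0/l 7): {"a":[[9,33],[73,23,39],39,[58,99,79,40]],"ie":[[31,57,36,89,73,70],{"cox":83,"p":79,"si":64,"uxw":81},{"be":93,"oko":4},[50,43,87,72,75],[4,58,29]],"zz":[{"d":70,"kyx":90,"l":7,"ois":33,"q":44},29,[78,64,44,56]]}
After op 11 (remove /a/3/3): {"a":[[9,33],[73,23,39],39,[58,99,79]],"ie":[[31,57,36,89,73,70],{"cox":83,"p":79,"si":64,"uxw":81},{"be":93,"oko":4},[50,43,87,72,75],[4,58,29]],"zz":[{"d":70,"kyx":90,"l":7,"ois":33,"q":44},29,[78,64,44,56]]}
After op 12 (replace /a/1/2 82): {"a":[[9,33],[73,23,82],39,[58,99,79]],"ie":[[31,57,36,89,73,70],{"cox":83,"p":79,"si":64,"uxw":81},{"be":93,"oko":4},[50,43,87,72,75],[4,58,29]],"zz":[{"d":70,"kyx":90,"l":7,"ois":33,"q":44},29,[78,64,44,56]]}
After op 13 (add /ie/2 79): {"a":[[9,33],[73,23,82],39,[58,99,79]],"ie":[[31,57,36,89,73,70],{"cox":83,"p":79,"si":64,"uxw":81},79,{"be":93,"oko":4},[50,43,87,72,75],[4,58,29]],"zz":[{"d":70,"kyx":90,"l":7,"ois":33,"q":44},29,[78,64,44,56]]}
After op 14 (remove /a/3): {"a":[[9,33],[73,23,82],39],"ie":[[31,57,36,89,73,70],{"cox":83,"p":79,"si":64,"uxw":81},79,{"be":93,"oko":4},[50,43,87,72,75],[4,58,29]],"zz":[{"d":70,"kyx":90,"l":7,"ois":33,"q":44},29,[78,64,44,56]]}
After op 15 (add /dad 77): {"a":[[9,33],[73,23,82],39],"dad":77,"ie":[[31,57,36,89,73,70],{"cox":83,"p":79,"si":64,"uxw":81},79,{"be":93,"oko":4},[50,43,87,72,75],[4,58,29]],"zz":[{"d":70,"kyx":90,"l":7,"ois":33,"q":44},29,[78,64,44,56]]}
After op 16 (replace /ie/0/0 25): {"a":[[9,33],[73,23,82],39],"dad":77,"ie":[[25,57,36,89,73,70],{"cox":83,"p":79,"si":64,"uxw":81},79,{"be":93,"oko":4},[50,43,87,72,75],[4,58,29]],"zz":[{"d":70,"kyx":90,"l":7,"ois":33,"q":44},29,[78,64,44,56]]}
After op 17 (remove /zz/2/2): {"a":[[9,33],[73,23,82],39],"dad":77,"ie":[[25,57,36,89,73,70],{"cox":83,"p":79,"si":64,"uxw":81},79,{"be":93,"oko":4},[50,43,87,72,75],[4,58,29]],"zz":[{"d":70,"kyx":90,"l":7,"ois":33,"q":44},29,[78,64,56]]}
After op 18 (replace /zz/0 93): {"a":[[9,33],[73,23,82],39],"dad":77,"ie":[[25,57,36,89,73,70],{"cox":83,"p":79,"si":64,"uxw":81},79,{"be":93,"oko":4},[50,43,87,72,75],[4,58,29]],"zz":[93,29,[78,64,56]]}
After op 19 (replace /ie/1/p 83): {"a":[[9,33],[73,23,82],39],"dad":77,"ie":[[25,57,36,89,73,70],{"cox":83,"p":83,"si":64,"uxw":81},79,{"be":93,"oko":4},[50,43,87,72,75],[4,58,29]],"zz":[93,29,[78,64,56]]}
Size at path /ie/5: 3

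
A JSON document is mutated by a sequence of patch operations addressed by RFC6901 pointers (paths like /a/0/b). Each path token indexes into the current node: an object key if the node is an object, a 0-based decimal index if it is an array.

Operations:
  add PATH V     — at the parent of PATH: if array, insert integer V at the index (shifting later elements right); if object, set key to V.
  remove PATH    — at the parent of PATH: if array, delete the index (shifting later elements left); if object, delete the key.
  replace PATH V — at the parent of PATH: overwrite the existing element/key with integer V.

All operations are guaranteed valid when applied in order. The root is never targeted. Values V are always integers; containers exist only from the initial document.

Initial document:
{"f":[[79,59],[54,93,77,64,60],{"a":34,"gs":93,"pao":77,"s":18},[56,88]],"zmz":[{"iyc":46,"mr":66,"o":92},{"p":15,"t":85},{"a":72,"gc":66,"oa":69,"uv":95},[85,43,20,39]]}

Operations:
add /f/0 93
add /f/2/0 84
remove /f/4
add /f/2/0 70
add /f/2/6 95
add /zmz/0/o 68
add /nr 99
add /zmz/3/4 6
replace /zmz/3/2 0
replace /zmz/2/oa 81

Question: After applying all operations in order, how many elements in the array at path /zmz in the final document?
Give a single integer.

Answer: 4

Derivation:
After op 1 (add /f/0 93): {"f":[93,[79,59],[54,93,77,64,60],{"a":34,"gs":93,"pao":77,"s":18},[56,88]],"zmz":[{"iyc":46,"mr":66,"o":92},{"p":15,"t":85},{"a":72,"gc":66,"oa":69,"uv":95},[85,43,20,39]]}
After op 2 (add /f/2/0 84): {"f":[93,[79,59],[84,54,93,77,64,60],{"a":34,"gs":93,"pao":77,"s":18},[56,88]],"zmz":[{"iyc":46,"mr":66,"o":92},{"p":15,"t":85},{"a":72,"gc":66,"oa":69,"uv":95},[85,43,20,39]]}
After op 3 (remove /f/4): {"f":[93,[79,59],[84,54,93,77,64,60],{"a":34,"gs":93,"pao":77,"s":18}],"zmz":[{"iyc":46,"mr":66,"o":92},{"p":15,"t":85},{"a":72,"gc":66,"oa":69,"uv":95},[85,43,20,39]]}
After op 4 (add /f/2/0 70): {"f":[93,[79,59],[70,84,54,93,77,64,60],{"a":34,"gs":93,"pao":77,"s":18}],"zmz":[{"iyc":46,"mr":66,"o":92},{"p":15,"t":85},{"a":72,"gc":66,"oa":69,"uv":95},[85,43,20,39]]}
After op 5 (add /f/2/6 95): {"f":[93,[79,59],[70,84,54,93,77,64,95,60],{"a":34,"gs":93,"pao":77,"s":18}],"zmz":[{"iyc":46,"mr":66,"o":92},{"p":15,"t":85},{"a":72,"gc":66,"oa":69,"uv":95},[85,43,20,39]]}
After op 6 (add /zmz/0/o 68): {"f":[93,[79,59],[70,84,54,93,77,64,95,60],{"a":34,"gs":93,"pao":77,"s":18}],"zmz":[{"iyc":46,"mr":66,"o":68},{"p":15,"t":85},{"a":72,"gc":66,"oa":69,"uv":95},[85,43,20,39]]}
After op 7 (add /nr 99): {"f":[93,[79,59],[70,84,54,93,77,64,95,60],{"a":34,"gs":93,"pao":77,"s":18}],"nr":99,"zmz":[{"iyc":46,"mr":66,"o":68},{"p":15,"t":85},{"a":72,"gc":66,"oa":69,"uv":95},[85,43,20,39]]}
After op 8 (add /zmz/3/4 6): {"f":[93,[79,59],[70,84,54,93,77,64,95,60],{"a":34,"gs":93,"pao":77,"s":18}],"nr":99,"zmz":[{"iyc":46,"mr":66,"o":68},{"p":15,"t":85},{"a":72,"gc":66,"oa":69,"uv":95},[85,43,20,39,6]]}
After op 9 (replace /zmz/3/2 0): {"f":[93,[79,59],[70,84,54,93,77,64,95,60],{"a":34,"gs":93,"pao":77,"s":18}],"nr":99,"zmz":[{"iyc":46,"mr":66,"o":68},{"p":15,"t":85},{"a":72,"gc":66,"oa":69,"uv":95},[85,43,0,39,6]]}
After op 10 (replace /zmz/2/oa 81): {"f":[93,[79,59],[70,84,54,93,77,64,95,60],{"a":34,"gs":93,"pao":77,"s":18}],"nr":99,"zmz":[{"iyc":46,"mr":66,"o":68},{"p":15,"t":85},{"a":72,"gc":66,"oa":81,"uv":95},[85,43,0,39,6]]}
Size at path /zmz: 4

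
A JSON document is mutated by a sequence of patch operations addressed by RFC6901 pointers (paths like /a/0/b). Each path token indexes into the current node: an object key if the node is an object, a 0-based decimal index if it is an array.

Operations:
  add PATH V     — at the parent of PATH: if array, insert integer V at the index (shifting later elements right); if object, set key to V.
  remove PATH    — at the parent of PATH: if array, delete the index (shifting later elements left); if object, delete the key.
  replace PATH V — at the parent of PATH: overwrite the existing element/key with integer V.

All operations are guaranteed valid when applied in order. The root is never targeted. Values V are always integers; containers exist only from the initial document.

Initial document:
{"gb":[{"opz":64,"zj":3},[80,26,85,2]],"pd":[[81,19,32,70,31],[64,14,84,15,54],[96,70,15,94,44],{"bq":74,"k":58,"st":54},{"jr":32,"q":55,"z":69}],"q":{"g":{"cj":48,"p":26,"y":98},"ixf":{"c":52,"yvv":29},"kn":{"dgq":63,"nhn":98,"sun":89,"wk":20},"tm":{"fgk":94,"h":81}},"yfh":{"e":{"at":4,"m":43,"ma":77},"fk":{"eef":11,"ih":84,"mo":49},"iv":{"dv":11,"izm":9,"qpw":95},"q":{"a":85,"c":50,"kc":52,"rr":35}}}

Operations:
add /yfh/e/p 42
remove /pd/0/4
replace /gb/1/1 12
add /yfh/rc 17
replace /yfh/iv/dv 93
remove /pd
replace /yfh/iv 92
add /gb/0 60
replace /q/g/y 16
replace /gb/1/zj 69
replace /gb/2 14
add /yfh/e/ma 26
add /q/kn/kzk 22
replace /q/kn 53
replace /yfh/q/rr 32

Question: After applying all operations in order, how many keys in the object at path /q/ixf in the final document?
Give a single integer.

After op 1 (add /yfh/e/p 42): {"gb":[{"opz":64,"zj":3},[80,26,85,2]],"pd":[[81,19,32,70,31],[64,14,84,15,54],[96,70,15,94,44],{"bq":74,"k":58,"st":54},{"jr":32,"q":55,"z":69}],"q":{"g":{"cj":48,"p":26,"y":98},"ixf":{"c":52,"yvv":29},"kn":{"dgq":63,"nhn":98,"sun":89,"wk":20},"tm":{"fgk":94,"h":81}},"yfh":{"e":{"at":4,"m":43,"ma":77,"p":42},"fk":{"eef":11,"ih":84,"mo":49},"iv":{"dv":11,"izm":9,"qpw":95},"q":{"a":85,"c":50,"kc":52,"rr":35}}}
After op 2 (remove /pd/0/4): {"gb":[{"opz":64,"zj":3},[80,26,85,2]],"pd":[[81,19,32,70],[64,14,84,15,54],[96,70,15,94,44],{"bq":74,"k":58,"st":54},{"jr":32,"q":55,"z":69}],"q":{"g":{"cj":48,"p":26,"y":98},"ixf":{"c":52,"yvv":29},"kn":{"dgq":63,"nhn":98,"sun":89,"wk":20},"tm":{"fgk":94,"h":81}},"yfh":{"e":{"at":4,"m":43,"ma":77,"p":42},"fk":{"eef":11,"ih":84,"mo":49},"iv":{"dv":11,"izm":9,"qpw":95},"q":{"a":85,"c":50,"kc":52,"rr":35}}}
After op 3 (replace /gb/1/1 12): {"gb":[{"opz":64,"zj":3},[80,12,85,2]],"pd":[[81,19,32,70],[64,14,84,15,54],[96,70,15,94,44],{"bq":74,"k":58,"st":54},{"jr":32,"q":55,"z":69}],"q":{"g":{"cj":48,"p":26,"y":98},"ixf":{"c":52,"yvv":29},"kn":{"dgq":63,"nhn":98,"sun":89,"wk":20},"tm":{"fgk":94,"h":81}},"yfh":{"e":{"at":4,"m":43,"ma":77,"p":42},"fk":{"eef":11,"ih":84,"mo":49},"iv":{"dv":11,"izm":9,"qpw":95},"q":{"a":85,"c":50,"kc":52,"rr":35}}}
After op 4 (add /yfh/rc 17): {"gb":[{"opz":64,"zj":3},[80,12,85,2]],"pd":[[81,19,32,70],[64,14,84,15,54],[96,70,15,94,44],{"bq":74,"k":58,"st":54},{"jr":32,"q":55,"z":69}],"q":{"g":{"cj":48,"p":26,"y":98},"ixf":{"c":52,"yvv":29},"kn":{"dgq":63,"nhn":98,"sun":89,"wk":20},"tm":{"fgk":94,"h":81}},"yfh":{"e":{"at":4,"m":43,"ma":77,"p":42},"fk":{"eef":11,"ih":84,"mo":49},"iv":{"dv":11,"izm":9,"qpw":95},"q":{"a":85,"c":50,"kc":52,"rr":35},"rc":17}}
After op 5 (replace /yfh/iv/dv 93): {"gb":[{"opz":64,"zj":3},[80,12,85,2]],"pd":[[81,19,32,70],[64,14,84,15,54],[96,70,15,94,44],{"bq":74,"k":58,"st":54},{"jr":32,"q":55,"z":69}],"q":{"g":{"cj":48,"p":26,"y":98},"ixf":{"c":52,"yvv":29},"kn":{"dgq":63,"nhn":98,"sun":89,"wk":20},"tm":{"fgk":94,"h":81}},"yfh":{"e":{"at":4,"m":43,"ma":77,"p":42},"fk":{"eef":11,"ih":84,"mo":49},"iv":{"dv":93,"izm":9,"qpw":95},"q":{"a":85,"c":50,"kc":52,"rr":35},"rc":17}}
After op 6 (remove /pd): {"gb":[{"opz":64,"zj":3},[80,12,85,2]],"q":{"g":{"cj":48,"p":26,"y":98},"ixf":{"c":52,"yvv":29},"kn":{"dgq":63,"nhn":98,"sun":89,"wk":20},"tm":{"fgk":94,"h":81}},"yfh":{"e":{"at":4,"m":43,"ma":77,"p":42},"fk":{"eef":11,"ih":84,"mo":49},"iv":{"dv":93,"izm":9,"qpw":95},"q":{"a":85,"c":50,"kc":52,"rr":35},"rc":17}}
After op 7 (replace /yfh/iv 92): {"gb":[{"opz":64,"zj":3},[80,12,85,2]],"q":{"g":{"cj":48,"p":26,"y":98},"ixf":{"c":52,"yvv":29},"kn":{"dgq":63,"nhn":98,"sun":89,"wk":20},"tm":{"fgk":94,"h":81}},"yfh":{"e":{"at":4,"m":43,"ma":77,"p":42},"fk":{"eef":11,"ih":84,"mo":49},"iv":92,"q":{"a":85,"c":50,"kc":52,"rr":35},"rc":17}}
After op 8 (add /gb/0 60): {"gb":[60,{"opz":64,"zj":3},[80,12,85,2]],"q":{"g":{"cj":48,"p":26,"y":98},"ixf":{"c":52,"yvv":29},"kn":{"dgq":63,"nhn":98,"sun":89,"wk":20},"tm":{"fgk":94,"h":81}},"yfh":{"e":{"at":4,"m":43,"ma":77,"p":42},"fk":{"eef":11,"ih":84,"mo":49},"iv":92,"q":{"a":85,"c":50,"kc":52,"rr":35},"rc":17}}
After op 9 (replace /q/g/y 16): {"gb":[60,{"opz":64,"zj":3},[80,12,85,2]],"q":{"g":{"cj":48,"p":26,"y":16},"ixf":{"c":52,"yvv":29},"kn":{"dgq":63,"nhn":98,"sun":89,"wk":20},"tm":{"fgk":94,"h":81}},"yfh":{"e":{"at":4,"m":43,"ma":77,"p":42},"fk":{"eef":11,"ih":84,"mo":49},"iv":92,"q":{"a":85,"c":50,"kc":52,"rr":35},"rc":17}}
After op 10 (replace /gb/1/zj 69): {"gb":[60,{"opz":64,"zj":69},[80,12,85,2]],"q":{"g":{"cj":48,"p":26,"y":16},"ixf":{"c":52,"yvv":29},"kn":{"dgq":63,"nhn":98,"sun":89,"wk":20},"tm":{"fgk":94,"h":81}},"yfh":{"e":{"at":4,"m":43,"ma":77,"p":42},"fk":{"eef":11,"ih":84,"mo":49},"iv":92,"q":{"a":85,"c":50,"kc":52,"rr":35},"rc":17}}
After op 11 (replace /gb/2 14): {"gb":[60,{"opz":64,"zj":69},14],"q":{"g":{"cj":48,"p":26,"y":16},"ixf":{"c":52,"yvv":29},"kn":{"dgq":63,"nhn":98,"sun":89,"wk":20},"tm":{"fgk":94,"h":81}},"yfh":{"e":{"at":4,"m":43,"ma":77,"p":42},"fk":{"eef":11,"ih":84,"mo":49},"iv":92,"q":{"a":85,"c":50,"kc":52,"rr":35},"rc":17}}
After op 12 (add /yfh/e/ma 26): {"gb":[60,{"opz":64,"zj":69},14],"q":{"g":{"cj":48,"p":26,"y":16},"ixf":{"c":52,"yvv":29},"kn":{"dgq":63,"nhn":98,"sun":89,"wk":20},"tm":{"fgk":94,"h":81}},"yfh":{"e":{"at":4,"m":43,"ma":26,"p":42},"fk":{"eef":11,"ih":84,"mo":49},"iv":92,"q":{"a":85,"c":50,"kc":52,"rr":35},"rc":17}}
After op 13 (add /q/kn/kzk 22): {"gb":[60,{"opz":64,"zj":69},14],"q":{"g":{"cj":48,"p":26,"y":16},"ixf":{"c":52,"yvv":29},"kn":{"dgq":63,"kzk":22,"nhn":98,"sun":89,"wk":20},"tm":{"fgk":94,"h":81}},"yfh":{"e":{"at":4,"m":43,"ma":26,"p":42},"fk":{"eef":11,"ih":84,"mo":49},"iv":92,"q":{"a":85,"c":50,"kc":52,"rr":35},"rc":17}}
After op 14 (replace /q/kn 53): {"gb":[60,{"opz":64,"zj":69},14],"q":{"g":{"cj":48,"p":26,"y":16},"ixf":{"c":52,"yvv":29},"kn":53,"tm":{"fgk":94,"h":81}},"yfh":{"e":{"at":4,"m":43,"ma":26,"p":42},"fk":{"eef":11,"ih":84,"mo":49},"iv":92,"q":{"a":85,"c":50,"kc":52,"rr":35},"rc":17}}
After op 15 (replace /yfh/q/rr 32): {"gb":[60,{"opz":64,"zj":69},14],"q":{"g":{"cj":48,"p":26,"y":16},"ixf":{"c":52,"yvv":29},"kn":53,"tm":{"fgk":94,"h":81}},"yfh":{"e":{"at":4,"m":43,"ma":26,"p":42},"fk":{"eef":11,"ih":84,"mo":49},"iv":92,"q":{"a":85,"c":50,"kc":52,"rr":32},"rc":17}}
Size at path /q/ixf: 2

Answer: 2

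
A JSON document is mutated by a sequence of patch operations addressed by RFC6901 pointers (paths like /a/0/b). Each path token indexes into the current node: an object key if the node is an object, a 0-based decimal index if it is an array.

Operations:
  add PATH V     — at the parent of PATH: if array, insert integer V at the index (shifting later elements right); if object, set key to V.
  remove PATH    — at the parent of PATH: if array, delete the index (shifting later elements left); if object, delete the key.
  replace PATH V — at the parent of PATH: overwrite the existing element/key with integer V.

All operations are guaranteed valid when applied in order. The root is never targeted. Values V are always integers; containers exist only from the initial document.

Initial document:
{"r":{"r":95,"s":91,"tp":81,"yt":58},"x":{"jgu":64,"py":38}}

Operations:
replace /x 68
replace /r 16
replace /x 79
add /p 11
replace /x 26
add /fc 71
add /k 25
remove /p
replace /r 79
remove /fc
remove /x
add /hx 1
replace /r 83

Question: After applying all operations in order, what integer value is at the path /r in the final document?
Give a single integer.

Answer: 83

Derivation:
After op 1 (replace /x 68): {"r":{"r":95,"s":91,"tp":81,"yt":58},"x":68}
After op 2 (replace /r 16): {"r":16,"x":68}
After op 3 (replace /x 79): {"r":16,"x":79}
After op 4 (add /p 11): {"p":11,"r":16,"x":79}
After op 5 (replace /x 26): {"p":11,"r":16,"x":26}
After op 6 (add /fc 71): {"fc":71,"p":11,"r":16,"x":26}
After op 7 (add /k 25): {"fc":71,"k":25,"p":11,"r":16,"x":26}
After op 8 (remove /p): {"fc":71,"k":25,"r":16,"x":26}
After op 9 (replace /r 79): {"fc":71,"k":25,"r":79,"x":26}
After op 10 (remove /fc): {"k":25,"r":79,"x":26}
After op 11 (remove /x): {"k":25,"r":79}
After op 12 (add /hx 1): {"hx":1,"k":25,"r":79}
After op 13 (replace /r 83): {"hx":1,"k":25,"r":83}
Value at /r: 83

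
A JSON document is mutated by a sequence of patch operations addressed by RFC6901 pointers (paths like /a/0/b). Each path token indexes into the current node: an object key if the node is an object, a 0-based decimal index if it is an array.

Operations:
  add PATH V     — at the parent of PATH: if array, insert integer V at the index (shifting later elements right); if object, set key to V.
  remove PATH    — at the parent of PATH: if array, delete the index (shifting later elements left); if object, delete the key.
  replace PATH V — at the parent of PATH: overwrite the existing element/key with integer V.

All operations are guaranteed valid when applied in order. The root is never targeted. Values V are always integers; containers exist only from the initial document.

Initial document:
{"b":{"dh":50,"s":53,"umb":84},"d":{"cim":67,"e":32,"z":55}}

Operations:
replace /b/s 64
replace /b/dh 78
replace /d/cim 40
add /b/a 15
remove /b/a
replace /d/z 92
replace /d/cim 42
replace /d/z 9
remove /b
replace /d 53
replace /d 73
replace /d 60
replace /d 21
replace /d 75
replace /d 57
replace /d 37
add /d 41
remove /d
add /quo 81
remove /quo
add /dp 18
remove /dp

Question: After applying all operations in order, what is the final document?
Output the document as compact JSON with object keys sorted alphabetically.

After op 1 (replace /b/s 64): {"b":{"dh":50,"s":64,"umb":84},"d":{"cim":67,"e":32,"z":55}}
After op 2 (replace /b/dh 78): {"b":{"dh":78,"s":64,"umb":84},"d":{"cim":67,"e":32,"z":55}}
After op 3 (replace /d/cim 40): {"b":{"dh":78,"s":64,"umb":84},"d":{"cim":40,"e":32,"z":55}}
After op 4 (add /b/a 15): {"b":{"a":15,"dh":78,"s":64,"umb":84},"d":{"cim":40,"e":32,"z":55}}
After op 5 (remove /b/a): {"b":{"dh":78,"s":64,"umb":84},"d":{"cim":40,"e":32,"z":55}}
After op 6 (replace /d/z 92): {"b":{"dh":78,"s":64,"umb":84},"d":{"cim":40,"e":32,"z":92}}
After op 7 (replace /d/cim 42): {"b":{"dh":78,"s":64,"umb":84},"d":{"cim":42,"e":32,"z":92}}
After op 8 (replace /d/z 9): {"b":{"dh":78,"s":64,"umb":84},"d":{"cim":42,"e":32,"z":9}}
After op 9 (remove /b): {"d":{"cim":42,"e":32,"z":9}}
After op 10 (replace /d 53): {"d":53}
After op 11 (replace /d 73): {"d":73}
After op 12 (replace /d 60): {"d":60}
After op 13 (replace /d 21): {"d":21}
After op 14 (replace /d 75): {"d":75}
After op 15 (replace /d 57): {"d":57}
After op 16 (replace /d 37): {"d":37}
After op 17 (add /d 41): {"d":41}
After op 18 (remove /d): {}
After op 19 (add /quo 81): {"quo":81}
After op 20 (remove /quo): {}
After op 21 (add /dp 18): {"dp":18}
After op 22 (remove /dp): {}

Answer: {}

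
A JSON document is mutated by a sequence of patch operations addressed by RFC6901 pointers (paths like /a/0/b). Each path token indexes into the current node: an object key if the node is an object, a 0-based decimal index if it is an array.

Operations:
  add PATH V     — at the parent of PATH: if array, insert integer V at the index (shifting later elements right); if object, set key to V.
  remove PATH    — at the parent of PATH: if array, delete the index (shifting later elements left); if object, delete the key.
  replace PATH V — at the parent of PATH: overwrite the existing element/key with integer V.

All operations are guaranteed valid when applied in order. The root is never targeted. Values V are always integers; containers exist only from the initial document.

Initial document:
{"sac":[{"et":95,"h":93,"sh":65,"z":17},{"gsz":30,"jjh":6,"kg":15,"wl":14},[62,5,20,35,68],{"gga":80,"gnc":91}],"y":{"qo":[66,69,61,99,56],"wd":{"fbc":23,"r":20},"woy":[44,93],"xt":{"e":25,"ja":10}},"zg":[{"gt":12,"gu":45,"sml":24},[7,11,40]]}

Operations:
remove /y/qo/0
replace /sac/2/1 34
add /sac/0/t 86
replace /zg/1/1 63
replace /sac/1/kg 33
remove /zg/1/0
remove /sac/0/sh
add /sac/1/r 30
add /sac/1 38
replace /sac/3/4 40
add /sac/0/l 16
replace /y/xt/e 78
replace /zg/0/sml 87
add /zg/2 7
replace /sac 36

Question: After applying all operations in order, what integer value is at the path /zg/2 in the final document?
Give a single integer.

After op 1 (remove /y/qo/0): {"sac":[{"et":95,"h":93,"sh":65,"z":17},{"gsz":30,"jjh":6,"kg":15,"wl":14},[62,5,20,35,68],{"gga":80,"gnc":91}],"y":{"qo":[69,61,99,56],"wd":{"fbc":23,"r":20},"woy":[44,93],"xt":{"e":25,"ja":10}},"zg":[{"gt":12,"gu":45,"sml":24},[7,11,40]]}
After op 2 (replace /sac/2/1 34): {"sac":[{"et":95,"h":93,"sh":65,"z":17},{"gsz":30,"jjh":6,"kg":15,"wl":14},[62,34,20,35,68],{"gga":80,"gnc":91}],"y":{"qo":[69,61,99,56],"wd":{"fbc":23,"r":20},"woy":[44,93],"xt":{"e":25,"ja":10}},"zg":[{"gt":12,"gu":45,"sml":24},[7,11,40]]}
After op 3 (add /sac/0/t 86): {"sac":[{"et":95,"h":93,"sh":65,"t":86,"z":17},{"gsz":30,"jjh":6,"kg":15,"wl":14},[62,34,20,35,68],{"gga":80,"gnc":91}],"y":{"qo":[69,61,99,56],"wd":{"fbc":23,"r":20},"woy":[44,93],"xt":{"e":25,"ja":10}},"zg":[{"gt":12,"gu":45,"sml":24},[7,11,40]]}
After op 4 (replace /zg/1/1 63): {"sac":[{"et":95,"h":93,"sh":65,"t":86,"z":17},{"gsz":30,"jjh":6,"kg":15,"wl":14},[62,34,20,35,68],{"gga":80,"gnc":91}],"y":{"qo":[69,61,99,56],"wd":{"fbc":23,"r":20},"woy":[44,93],"xt":{"e":25,"ja":10}},"zg":[{"gt":12,"gu":45,"sml":24},[7,63,40]]}
After op 5 (replace /sac/1/kg 33): {"sac":[{"et":95,"h":93,"sh":65,"t":86,"z":17},{"gsz":30,"jjh":6,"kg":33,"wl":14},[62,34,20,35,68],{"gga":80,"gnc":91}],"y":{"qo":[69,61,99,56],"wd":{"fbc":23,"r":20},"woy":[44,93],"xt":{"e":25,"ja":10}},"zg":[{"gt":12,"gu":45,"sml":24},[7,63,40]]}
After op 6 (remove /zg/1/0): {"sac":[{"et":95,"h":93,"sh":65,"t":86,"z":17},{"gsz":30,"jjh":6,"kg":33,"wl":14},[62,34,20,35,68],{"gga":80,"gnc":91}],"y":{"qo":[69,61,99,56],"wd":{"fbc":23,"r":20},"woy":[44,93],"xt":{"e":25,"ja":10}},"zg":[{"gt":12,"gu":45,"sml":24},[63,40]]}
After op 7 (remove /sac/0/sh): {"sac":[{"et":95,"h":93,"t":86,"z":17},{"gsz":30,"jjh":6,"kg":33,"wl":14},[62,34,20,35,68],{"gga":80,"gnc":91}],"y":{"qo":[69,61,99,56],"wd":{"fbc":23,"r":20},"woy":[44,93],"xt":{"e":25,"ja":10}},"zg":[{"gt":12,"gu":45,"sml":24},[63,40]]}
After op 8 (add /sac/1/r 30): {"sac":[{"et":95,"h":93,"t":86,"z":17},{"gsz":30,"jjh":6,"kg":33,"r":30,"wl":14},[62,34,20,35,68],{"gga":80,"gnc":91}],"y":{"qo":[69,61,99,56],"wd":{"fbc":23,"r":20},"woy":[44,93],"xt":{"e":25,"ja":10}},"zg":[{"gt":12,"gu":45,"sml":24},[63,40]]}
After op 9 (add /sac/1 38): {"sac":[{"et":95,"h":93,"t":86,"z":17},38,{"gsz":30,"jjh":6,"kg":33,"r":30,"wl":14},[62,34,20,35,68],{"gga":80,"gnc":91}],"y":{"qo":[69,61,99,56],"wd":{"fbc":23,"r":20},"woy":[44,93],"xt":{"e":25,"ja":10}},"zg":[{"gt":12,"gu":45,"sml":24},[63,40]]}
After op 10 (replace /sac/3/4 40): {"sac":[{"et":95,"h":93,"t":86,"z":17},38,{"gsz":30,"jjh":6,"kg":33,"r":30,"wl":14},[62,34,20,35,40],{"gga":80,"gnc":91}],"y":{"qo":[69,61,99,56],"wd":{"fbc":23,"r":20},"woy":[44,93],"xt":{"e":25,"ja":10}},"zg":[{"gt":12,"gu":45,"sml":24},[63,40]]}
After op 11 (add /sac/0/l 16): {"sac":[{"et":95,"h":93,"l":16,"t":86,"z":17},38,{"gsz":30,"jjh":6,"kg":33,"r":30,"wl":14},[62,34,20,35,40],{"gga":80,"gnc":91}],"y":{"qo":[69,61,99,56],"wd":{"fbc":23,"r":20},"woy":[44,93],"xt":{"e":25,"ja":10}},"zg":[{"gt":12,"gu":45,"sml":24},[63,40]]}
After op 12 (replace /y/xt/e 78): {"sac":[{"et":95,"h":93,"l":16,"t":86,"z":17},38,{"gsz":30,"jjh":6,"kg":33,"r":30,"wl":14},[62,34,20,35,40],{"gga":80,"gnc":91}],"y":{"qo":[69,61,99,56],"wd":{"fbc":23,"r":20},"woy":[44,93],"xt":{"e":78,"ja":10}},"zg":[{"gt":12,"gu":45,"sml":24},[63,40]]}
After op 13 (replace /zg/0/sml 87): {"sac":[{"et":95,"h":93,"l":16,"t":86,"z":17},38,{"gsz":30,"jjh":6,"kg":33,"r":30,"wl":14},[62,34,20,35,40],{"gga":80,"gnc":91}],"y":{"qo":[69,61,99,56],"wd":{"fbc":23,"r":20},"woy":[44,93],"xt":{"e":78,"ja":10}},"zg":[{"gt":12,"gu":45,"sml":87},[63,40]]}
After op 14 (add /zg/2 7): {"sac":[{"et":95,"h":93,"l":16,"t":86,"z":17},38,{"gsz":30,"jjh":6,"kg":33,"r":30,"wl":14},[62,34,20,35,40],{"gga":80,"gnc":91}],"y":{"qo":[69,61,99,56],"wd":{"fbc":23,"r":20},"woy":[44,93],"xt":{"e":78,"ja":10}},"zg":[{"gt":12,"gu":45,"sml":87},[63,40],7]}
After op 15 (replace /sac 36): {"sac":36,"y":{"qo":[69,61,99,56],"wd":{"fbc":23,"r":20},"woy":[44,93],"xt":{"e":78,"ja":10}},"zg":[{"gt":12,"gu":45,"sml":87},[63,40],7]}
Value at /zg/2: 7

Answer: 7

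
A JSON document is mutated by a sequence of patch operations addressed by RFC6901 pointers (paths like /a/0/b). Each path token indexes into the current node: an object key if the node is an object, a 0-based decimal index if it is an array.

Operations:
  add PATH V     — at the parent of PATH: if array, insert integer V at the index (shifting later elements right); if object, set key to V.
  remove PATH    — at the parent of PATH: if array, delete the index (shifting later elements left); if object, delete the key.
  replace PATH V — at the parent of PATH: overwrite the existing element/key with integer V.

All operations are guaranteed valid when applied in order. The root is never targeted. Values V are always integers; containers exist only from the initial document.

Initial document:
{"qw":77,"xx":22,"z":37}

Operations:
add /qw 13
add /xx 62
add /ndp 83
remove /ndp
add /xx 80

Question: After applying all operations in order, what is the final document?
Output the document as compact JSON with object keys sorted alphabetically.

After op 1 (add /qw 13): {"qw":13,"xx":22,"z":37}
After op 2 (add /xx 62): {"qw":13,"xx":62,"z":37}
After op 3 (add /ndp 83): {"ndp":83,"qw":13,"xx":62,"z":37}
After op 4 (remove /ndp): {"qw":13,"xx":62,"z":37}
After op 5 (add /xx 80): {"qw":13,"xx":80,"z":37}

Answer: {"qw":13,"xx":80,"z":37}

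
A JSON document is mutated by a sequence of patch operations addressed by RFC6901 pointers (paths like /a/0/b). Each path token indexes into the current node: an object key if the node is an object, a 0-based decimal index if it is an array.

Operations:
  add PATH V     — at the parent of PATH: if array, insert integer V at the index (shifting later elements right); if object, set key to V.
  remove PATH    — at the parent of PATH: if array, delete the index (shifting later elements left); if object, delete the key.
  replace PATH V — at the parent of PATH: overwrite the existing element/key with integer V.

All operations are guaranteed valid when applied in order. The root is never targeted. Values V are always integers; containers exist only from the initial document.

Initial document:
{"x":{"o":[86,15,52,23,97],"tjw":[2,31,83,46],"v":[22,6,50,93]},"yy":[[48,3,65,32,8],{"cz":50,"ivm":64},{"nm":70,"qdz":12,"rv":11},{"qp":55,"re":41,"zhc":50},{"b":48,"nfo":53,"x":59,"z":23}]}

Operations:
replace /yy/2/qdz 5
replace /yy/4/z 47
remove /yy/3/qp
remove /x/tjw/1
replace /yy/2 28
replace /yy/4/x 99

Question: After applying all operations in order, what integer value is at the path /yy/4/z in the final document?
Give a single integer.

Answer: 47

Derivation:
After op 1 (replace /yy/2/qdz 5): {"x":{"o":[86,15,52,23,97],"tjw":[2,31,83,46],"v":[22,6,50,93]},"yy":[[48,3,65,32,8],{"cz":50,"ivm":64},{"nm":70,"qdz":5,"rv":11},{"qp":55,"re":41,"zhc":50},{"b":48,"nfo":53,"x":59,"z":23}]}
After op 2 (replace /yy/4/z 47): {"x":{"o":[86,15,52,23,97],"tjw":[2,31,83,46],"v":[22,6,50,93]},"yy":[[48,3,65,32,8],{"cz":50,"ivm":64},{"nm":70,"qdz":5,"rv":11},{"qp":55,"re":41,"zhc":50},{"b":48,"nfo":53,"x":59,"z":47}]}
After op 3 (remove /yy/3/qp): {"x":{"o":[86,15,52,23,97],"tjw":[2,31,83,46],"v":[22,6,50,93]},"yy":[[48,3,65,32,8],{"cz":50,"ivm":64},{"nm":70,"qdz":5,"rv":11},{"re":41,"zhc":50},{"b":48,"nfo":53,"x":59,"z":47}]}
After op 4 (remove /x/tjw/1): {"x":{"o":[86,15,52,23,97],"tjw":[2,83,46],"v":[22,6,50,93]},"yy":[[48,3,65,32,8],{"cz":50,"ivm":64},{"nm":70,"qdz":5,"rv":11},{"re":41,"zhc":50},{"b":48,"nfo":53,"x":59,"z":47}]}
After op 5 (replace /yy/2 28): {"x":{"o":[86,15,52,23,97],"tjw":[2,83,46],"v":[22,6,50,93]},"yy":[[48,3,65,32,8],{"cz":50,"ivm":64},28,{"re":41,"zhc":50},{"b":48,"nfo":53,"x":59,"z":47}]}
After op 6 (replace /yy/4/x 99): {"x":{"o":[86,15,52,23,97],"tjw":[2,83,46],"v":[22,6,50,93]},"yy":[[48,3,65,32,8],{"cz":50,"ivm":64},28,{"re":41,"zhc":50},{"b":48,"nfo":53,"x":99,"z":47}]}
Value at /yy/4/z: 47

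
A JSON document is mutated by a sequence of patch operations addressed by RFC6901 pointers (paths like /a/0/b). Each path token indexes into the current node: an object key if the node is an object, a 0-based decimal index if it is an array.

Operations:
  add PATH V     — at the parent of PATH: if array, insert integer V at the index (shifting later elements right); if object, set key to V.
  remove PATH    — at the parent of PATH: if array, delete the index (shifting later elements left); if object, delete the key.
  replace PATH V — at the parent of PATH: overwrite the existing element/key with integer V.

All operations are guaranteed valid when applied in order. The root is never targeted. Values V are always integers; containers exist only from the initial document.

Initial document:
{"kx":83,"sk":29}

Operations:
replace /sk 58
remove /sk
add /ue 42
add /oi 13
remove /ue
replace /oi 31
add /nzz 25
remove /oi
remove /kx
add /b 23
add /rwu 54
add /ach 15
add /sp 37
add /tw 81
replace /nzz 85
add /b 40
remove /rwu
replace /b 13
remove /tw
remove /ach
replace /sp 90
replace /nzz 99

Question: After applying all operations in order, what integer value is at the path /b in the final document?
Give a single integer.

After op 1 (replace /sk 58): {"kx":83,"sk":58}
After op 2 (remove /sk): {"kx":83}
After op 3 (add /ue 42): {"kx":83,"ue":42}
After op 4 (add /oi 13): {"kx":83,"oi":13,"ue":42}
After op 5 (remove /ue): {"kx":83,"oi":13}
After op 6 (replace /oi 31): {"kx":83,"oi":31}
After op 7 (add /nzz 25): {"kx":83,"nzz":25,"oi":31}
After op 8 (remove /oi): {"kx":83,"nzz":25}
After op 9 (remove /kx): {"nzz":25}
After op 10 (add /b 23): {"b":23,"nzz":25}
After op 11 (add /rwu 54): {"b":23,"nzz":25,"rwu":54}
After op 12 (add /ach 15): {"ach":15,"b":23,"nzz":25,"rwu":54}
After op 13 (add /sp 37): {"ach":15,"b":23,"nzz":25,"rwu":54,"sp":37}
After op 14 (add /tw 81): {"ach":15,"b":23,"nzz":25,"rwu":54,"sp":37,"tw":81}
After op 15 (replace /nzz 85): {"ach":15,"b":23,"nzz":85,"rwu":54,"sp":37,"tw":81}
After op 16 (add /b 40): {"ach":15,"b":40,"nzz":85,"rwu":54,"sp":37,"tw":81}
After op 17 (remove /rwu): {"ach":15,"b":40,"nzz":85,"sp":37,"tw":81}
After op 18 (replace /b 13): {"ach":15,"b":13,"nzz":85,"sp":37,"tw":81}
After op 19 (remove /tw): {"ach":15,"b":13,"nzz":85,"sp":37}
After op 20 (remove /ach): {"b":13,"nzz":85,"sp":37}
After op 21 (replace /sp 90): {"b":13,"nzz":85,"sp":90}
After op 22 (replace /nzz 99): {"b":13,"nzz":99,"sp":90}
Value at /b: 13

Answer: 13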